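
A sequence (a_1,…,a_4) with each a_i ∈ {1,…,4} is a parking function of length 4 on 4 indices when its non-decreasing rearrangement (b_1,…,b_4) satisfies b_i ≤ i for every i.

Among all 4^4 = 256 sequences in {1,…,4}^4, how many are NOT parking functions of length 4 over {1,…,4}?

131

#PF = (4+1−4)·(4+1)^{4−1} = 1×125 = 125 (Pollak)
One tuple (3,3,4,4) → sorted (3,3,4,4): b_1=3>1, not a PF.
4^4 − 125 = 256 − 125 = 131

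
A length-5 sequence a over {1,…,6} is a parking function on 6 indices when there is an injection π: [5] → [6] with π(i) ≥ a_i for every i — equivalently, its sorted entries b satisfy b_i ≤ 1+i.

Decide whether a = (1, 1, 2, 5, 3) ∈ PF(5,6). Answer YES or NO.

Sorted: b = (1, 1, 2, 3, 5).
  b_1=1 ≤ 2
  b_2=1 ≤ 3
  b_3=2 ≤ 4
  b_4=3 ≤ 5
  b_5=5 ≤ 6
All bounds hold ⇒ YES

YES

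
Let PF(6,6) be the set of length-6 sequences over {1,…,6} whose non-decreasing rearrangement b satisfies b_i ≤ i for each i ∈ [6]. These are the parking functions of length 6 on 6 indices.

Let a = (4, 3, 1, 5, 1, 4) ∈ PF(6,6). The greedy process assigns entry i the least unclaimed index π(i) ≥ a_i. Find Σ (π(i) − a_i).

3

Σπ(i) = 1+…+6 = 21; Σa = 4+3+1+5+1+4 = 18; disp = 21−18 = 3.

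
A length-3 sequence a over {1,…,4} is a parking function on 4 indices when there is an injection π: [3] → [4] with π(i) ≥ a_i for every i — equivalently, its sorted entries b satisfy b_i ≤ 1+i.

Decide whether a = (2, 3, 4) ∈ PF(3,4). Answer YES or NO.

Rearranged: b = (2, 3, 4).
  b_1=2 ≤ 2
  b_2=3 ≤ 3
  b_3=4 ≤ 4
All bounds hold ⇒ YES

YES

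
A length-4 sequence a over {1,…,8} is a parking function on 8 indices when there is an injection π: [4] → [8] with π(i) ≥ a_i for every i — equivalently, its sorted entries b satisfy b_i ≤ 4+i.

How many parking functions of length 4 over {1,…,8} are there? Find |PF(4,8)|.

|PF(4,8)| = (8+1−4)·(8+1)^{4−1} = 5×729 = 3645
E.g. (2,3,2,5) → sorted (2,2,3,5): b_i ≤ 4+i ∀i, a PF.

3645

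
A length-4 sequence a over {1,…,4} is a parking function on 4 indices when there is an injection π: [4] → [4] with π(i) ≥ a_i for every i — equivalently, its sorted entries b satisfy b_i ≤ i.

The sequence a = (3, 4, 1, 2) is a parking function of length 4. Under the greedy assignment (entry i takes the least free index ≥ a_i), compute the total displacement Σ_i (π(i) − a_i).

Σπ = 10 ({1..4} each once); Σa = 3+4+1+2 = 10; disp = 10−10 = 0.

0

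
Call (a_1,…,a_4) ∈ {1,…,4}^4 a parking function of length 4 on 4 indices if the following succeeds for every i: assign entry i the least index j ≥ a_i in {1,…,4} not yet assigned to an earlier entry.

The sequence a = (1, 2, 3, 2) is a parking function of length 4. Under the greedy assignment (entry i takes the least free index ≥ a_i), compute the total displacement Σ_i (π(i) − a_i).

2

Σπ = 4·5/2 = 10 (π permutes [4]); Σa = 1+2+3+2 = 8; disp = 10−8 = 2.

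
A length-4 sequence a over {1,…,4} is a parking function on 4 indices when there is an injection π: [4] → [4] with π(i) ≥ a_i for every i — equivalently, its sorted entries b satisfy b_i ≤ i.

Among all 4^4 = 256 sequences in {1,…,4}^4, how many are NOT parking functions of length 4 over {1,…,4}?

131

#PF = (4−4+1)·(4+1)^(4−1) = 1×125 = 125 (Pollak)
E.g. (3,4,3,4) → sorted (3,3,4,4): b_1=3>1, not a PF.
So 256 − 125 = 131 fail.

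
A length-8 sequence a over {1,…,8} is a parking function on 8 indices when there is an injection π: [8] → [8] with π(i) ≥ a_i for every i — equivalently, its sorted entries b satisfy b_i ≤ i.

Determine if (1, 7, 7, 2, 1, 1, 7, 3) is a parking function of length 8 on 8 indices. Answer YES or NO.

Sorted: b = (1, 1, 1, 2, 3, 7, 7, 7).
  b_1=1 ≤ 1
  b_2=1 ≤ 2
  b_3=1 ≤ 3
  b_4=2 ≤ 4
  b_5=3 ≤ 5
  b_6=7 > 6
  fails at i=6 ⇒ NO

NO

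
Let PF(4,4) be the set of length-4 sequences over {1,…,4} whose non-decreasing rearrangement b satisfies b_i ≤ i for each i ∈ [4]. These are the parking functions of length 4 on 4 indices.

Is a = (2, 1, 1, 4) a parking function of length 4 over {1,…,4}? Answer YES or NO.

YES

Order a: b = (1, 1, 2, 4).
  b_1=1 ≤ 1
  b_2=1 ≤ 2
  b_3=2 ≤ 3
  b_4=4 ≤ 4
All bounds hold ⇒ YES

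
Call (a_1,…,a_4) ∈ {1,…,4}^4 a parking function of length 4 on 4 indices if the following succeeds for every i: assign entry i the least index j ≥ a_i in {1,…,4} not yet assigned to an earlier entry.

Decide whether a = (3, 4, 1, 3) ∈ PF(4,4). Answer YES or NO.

Rearranged: b = (1, 3, 3, 4).
  b_1=1 ≤ 1
  b_2=3 > 2
  fails at i=2 ⇒ NO

NO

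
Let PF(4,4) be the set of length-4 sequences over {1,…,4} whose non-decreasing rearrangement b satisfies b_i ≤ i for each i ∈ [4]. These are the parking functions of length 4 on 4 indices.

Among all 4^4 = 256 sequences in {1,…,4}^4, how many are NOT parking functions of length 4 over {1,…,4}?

131

#PF = 1·5^3 = 1×125 = 125 (Konheim–Weiss)
Check (2,3,4,4) → sorted (2,3,4,4): b_1=2>1, not a PF.
So 256 − 125 = 131 fail.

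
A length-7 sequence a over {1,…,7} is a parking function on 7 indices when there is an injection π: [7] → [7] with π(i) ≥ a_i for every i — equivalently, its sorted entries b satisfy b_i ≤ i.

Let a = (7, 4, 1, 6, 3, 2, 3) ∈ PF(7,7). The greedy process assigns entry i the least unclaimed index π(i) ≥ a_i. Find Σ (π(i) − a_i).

Σπ(i) = 1+…+7 = 28; Σa = 7+4+1+6+3+2+3 = 26; disp = 28−26 = 2.

2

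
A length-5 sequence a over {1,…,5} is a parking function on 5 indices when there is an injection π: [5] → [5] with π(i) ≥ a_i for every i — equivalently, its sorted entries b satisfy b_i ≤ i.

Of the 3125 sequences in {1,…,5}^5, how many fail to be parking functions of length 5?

1829

Count = 1·6^4 = 1 · 1296 = 1296 (Konheim–Weiss)
One tuple (3,4,4,2,4) → sorted (2,3,4,4,4): b_1=2>1, not a PF.
So 3125 − 1296 = 1829 fail.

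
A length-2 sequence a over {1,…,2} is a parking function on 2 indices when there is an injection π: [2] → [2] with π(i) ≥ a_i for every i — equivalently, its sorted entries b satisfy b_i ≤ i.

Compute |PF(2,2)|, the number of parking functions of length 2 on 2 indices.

3

#PF = (2−2+1)·(2+1)^(2−1) = 1 · 3 = 3
E.g. (1,1) → sorted (1,1): b_i ≤ i ∀i, a PF.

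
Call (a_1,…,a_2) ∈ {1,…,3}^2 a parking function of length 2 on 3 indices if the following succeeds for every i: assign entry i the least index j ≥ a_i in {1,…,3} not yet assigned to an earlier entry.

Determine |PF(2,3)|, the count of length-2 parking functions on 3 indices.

8

|PF(2,3)| = (4−2)·4^(2−1) = 2×4 = 8 (Pollak)
One tuple (2,3) → sorted (2,3): b_i ≤ 1+i ∀i, a PF.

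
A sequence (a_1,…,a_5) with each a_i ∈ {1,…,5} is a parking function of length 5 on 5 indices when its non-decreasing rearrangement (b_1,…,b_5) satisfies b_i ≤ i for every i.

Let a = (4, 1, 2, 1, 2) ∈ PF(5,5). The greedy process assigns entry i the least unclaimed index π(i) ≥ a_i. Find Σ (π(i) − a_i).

5

Σπ = 5·6/2 = 15 (π permutes [5]); Σa = 4+1+2+1+2 = 10; disp = 15−10 = 5.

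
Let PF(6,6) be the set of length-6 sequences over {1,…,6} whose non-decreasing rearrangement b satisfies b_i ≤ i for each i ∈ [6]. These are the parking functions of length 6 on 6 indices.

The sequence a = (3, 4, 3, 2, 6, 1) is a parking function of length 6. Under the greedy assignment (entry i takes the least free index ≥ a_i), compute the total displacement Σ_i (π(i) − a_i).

2

Σπ = 21 ({1..6} each once); Σa = 3+4+3+2+6+1 = 19; disp = 21−19 = 2.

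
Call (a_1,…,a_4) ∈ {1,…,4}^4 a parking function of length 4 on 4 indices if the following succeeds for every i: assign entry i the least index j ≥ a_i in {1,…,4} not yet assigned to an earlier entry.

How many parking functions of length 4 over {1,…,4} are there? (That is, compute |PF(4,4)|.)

|PF(4,4)| = 1·5^3 = 1×125 = 125 (Pollak)
Check (4,1,2,3) → sorted (1,2,3,4): b_i ≤ i ∀i, a PF.

125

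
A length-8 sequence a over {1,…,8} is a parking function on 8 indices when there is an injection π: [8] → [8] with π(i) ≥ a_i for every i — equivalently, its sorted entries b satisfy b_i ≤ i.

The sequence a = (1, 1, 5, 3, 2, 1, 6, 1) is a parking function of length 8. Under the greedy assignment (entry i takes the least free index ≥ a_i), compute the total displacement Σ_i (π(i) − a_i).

16

Σπ(i) = 1+…+8 = 36; Σa = 1+1+5+3+2+1+6+1 = 20; disp = 36−20 = 16.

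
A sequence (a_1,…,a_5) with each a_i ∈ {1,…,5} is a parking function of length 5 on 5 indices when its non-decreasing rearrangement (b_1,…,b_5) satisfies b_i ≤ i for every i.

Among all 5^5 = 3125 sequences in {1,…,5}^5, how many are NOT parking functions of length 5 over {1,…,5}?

Count = (5+1−5)·(5+1)^{5−1} = 1 · 1296 = 1296 [KW]
One tuple (5,2,4,5,1) → sorted (1,2,4,5,5): b_3=4>3, not a PF.
5^5 − 1296 = 3125 − 1296 = 1829

1829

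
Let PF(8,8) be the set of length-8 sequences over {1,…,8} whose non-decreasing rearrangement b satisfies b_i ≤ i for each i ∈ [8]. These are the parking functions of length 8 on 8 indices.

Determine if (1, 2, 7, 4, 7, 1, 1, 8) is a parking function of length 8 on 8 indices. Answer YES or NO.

NO

Sorted: b = (1, 1, 1, 2, 4, 7, 7, 8).
  b_1=1 ≤ 1
  b_2=1 ≤ 2
  b_3=1 ≤ 3
  b_4=2 ≤ 4
  b_5=4 ≤ 5
  b_6=7 > 6
  fails at i=6 ⇒ NO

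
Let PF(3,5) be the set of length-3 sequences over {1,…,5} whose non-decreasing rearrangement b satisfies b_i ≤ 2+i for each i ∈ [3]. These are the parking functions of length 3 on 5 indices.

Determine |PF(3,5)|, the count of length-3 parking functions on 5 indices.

108

#PF = (5+1−3)·(5+1)^{3−1} = 3×36 = 108 [KW]
Check (5,1,2) → sorted (1,2,5): b_i ≤ 2+i ∀i, a PF.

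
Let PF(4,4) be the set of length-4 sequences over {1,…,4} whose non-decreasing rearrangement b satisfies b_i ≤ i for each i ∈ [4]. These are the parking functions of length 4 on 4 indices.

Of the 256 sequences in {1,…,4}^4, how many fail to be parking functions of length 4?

|PF(4,4)| = 1·5^3 = 1×125 = 125 (Konheim–Weiss)
Example (1,4,4,4) → sorted (1,4,4,4): b_2=4>2, not a PF.
4^4 − 125 = 256 − 125 = 131

131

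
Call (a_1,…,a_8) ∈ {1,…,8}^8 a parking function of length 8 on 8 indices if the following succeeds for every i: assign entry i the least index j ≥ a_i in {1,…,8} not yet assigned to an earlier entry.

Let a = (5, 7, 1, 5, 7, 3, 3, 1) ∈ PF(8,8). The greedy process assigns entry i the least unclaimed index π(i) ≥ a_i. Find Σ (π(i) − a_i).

4

Σπ = 8·9/2 = 36 (π permutes [8]); Σa = 5+7+1+5+7+3+3+1 = 32; disp = 36−32 = 4.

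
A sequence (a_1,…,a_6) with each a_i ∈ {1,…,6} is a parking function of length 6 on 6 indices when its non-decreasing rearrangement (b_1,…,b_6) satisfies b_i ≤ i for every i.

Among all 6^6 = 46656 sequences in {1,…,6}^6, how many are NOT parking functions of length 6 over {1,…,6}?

|PF(6,6)| = (6+1−6)·(6+1)^{6−1} = 1·16807 = 16807 (Konheim–Weiss)
Example (5,4,5,2,4,3) → sorted (2,3,4,4,5,5): b_1=2>1, not a PF.
6^6 − 16807 = 46656 − 16807 = 29849

29849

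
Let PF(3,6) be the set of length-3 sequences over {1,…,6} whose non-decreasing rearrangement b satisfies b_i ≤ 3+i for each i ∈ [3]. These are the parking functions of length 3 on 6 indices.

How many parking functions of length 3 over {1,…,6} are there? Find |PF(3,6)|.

196

|PF| = (7−3)·7^(3−1) = 4 · 49 = 196 (Konheim–Weiss)
Check (6,4,3) → sorted (3,4,6): b_i ≤ 3+i ∀i, a PF.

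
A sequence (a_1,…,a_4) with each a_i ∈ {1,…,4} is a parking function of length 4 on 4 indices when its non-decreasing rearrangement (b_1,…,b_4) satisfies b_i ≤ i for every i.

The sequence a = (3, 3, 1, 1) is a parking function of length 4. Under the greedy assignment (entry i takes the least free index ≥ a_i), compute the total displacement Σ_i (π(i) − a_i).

2

Σπ(i) = 1+…+4 = 10; Σa = 3+3+1+1 = 8; disp = 10−8 = 2.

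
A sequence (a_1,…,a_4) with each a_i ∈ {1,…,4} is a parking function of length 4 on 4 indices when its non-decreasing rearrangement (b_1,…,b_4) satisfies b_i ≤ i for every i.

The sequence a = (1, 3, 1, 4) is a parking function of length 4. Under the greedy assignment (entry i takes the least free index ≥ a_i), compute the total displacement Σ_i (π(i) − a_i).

1

Σπ = 4·5/2 = 10 (π permutes [4]); Σa = 1+3+1+4 = 9; disp = 10−9 = 1.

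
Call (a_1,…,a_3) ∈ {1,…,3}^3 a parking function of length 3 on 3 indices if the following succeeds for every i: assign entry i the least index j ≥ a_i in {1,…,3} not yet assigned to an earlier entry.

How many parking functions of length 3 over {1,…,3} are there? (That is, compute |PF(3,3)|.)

16

|PF(3,3)| = (3+1−3)·(3+1)^{3−1} = 1·16 = 16 [KW]
Check (1,1,3) → sorted (1,1,3): b_i ≤ i ∀i, a PF.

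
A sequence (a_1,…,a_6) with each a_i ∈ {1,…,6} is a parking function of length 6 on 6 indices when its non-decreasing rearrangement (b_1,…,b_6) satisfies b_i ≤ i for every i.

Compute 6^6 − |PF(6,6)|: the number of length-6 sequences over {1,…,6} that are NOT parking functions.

29849

#PF = (6+1−6)·(6+1)^{6−1} = 1·16807 = 16807 (Konheim–Weiss)
One tuple (4,5,5,5,4,4) → sorted (4,4,4,5,5,5): b_1=4>1, not a PF.
6^6 − 16807 = 46656 − 16807 = 29849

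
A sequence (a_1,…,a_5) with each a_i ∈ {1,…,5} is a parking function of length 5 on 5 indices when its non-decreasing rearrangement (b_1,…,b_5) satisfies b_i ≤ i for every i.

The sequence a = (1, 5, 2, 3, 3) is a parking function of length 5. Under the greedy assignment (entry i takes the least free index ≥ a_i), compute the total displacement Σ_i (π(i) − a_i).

1

Σπ = 15 ({1..5} each once); Σa = 1+5+2+3+3 = 14; disp = 15−14 = 1.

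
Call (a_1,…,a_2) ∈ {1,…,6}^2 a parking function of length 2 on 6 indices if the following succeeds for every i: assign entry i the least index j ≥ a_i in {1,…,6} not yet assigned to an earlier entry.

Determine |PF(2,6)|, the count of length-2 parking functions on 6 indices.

35

Count = (7−2)·7^(2−1) = 5×7 = 35 (Konheim–Weiss)
Example (3,5) → sorted (3,5): b_i ≤ 4+i ∀i, a PF.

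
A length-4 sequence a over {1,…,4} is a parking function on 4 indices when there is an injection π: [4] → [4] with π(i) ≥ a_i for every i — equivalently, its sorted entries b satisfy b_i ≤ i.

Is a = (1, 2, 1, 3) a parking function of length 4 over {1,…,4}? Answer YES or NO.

Rearranged: b = (1, 1, 2, 3).
  b_1=1 ≤ 1
  b_2=1 ≤ 2
  b_3=2 ≤ 3
  b_4=3 ≤ 4
All bounds hold ⇒ YES

YES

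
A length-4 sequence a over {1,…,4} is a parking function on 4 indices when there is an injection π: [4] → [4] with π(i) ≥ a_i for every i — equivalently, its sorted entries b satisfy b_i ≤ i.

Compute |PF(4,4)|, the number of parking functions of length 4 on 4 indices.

125

#PF = (4−4+1)·(4+1)^(4−1) = 1 · 125 = 125
E.g. (4,2,2,1) → sorted (1,2,2,4): b_i ≤ i ∀i, a PF.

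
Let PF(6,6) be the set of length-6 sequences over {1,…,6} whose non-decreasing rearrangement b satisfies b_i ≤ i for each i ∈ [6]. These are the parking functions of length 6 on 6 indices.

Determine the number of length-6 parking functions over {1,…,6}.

|PF| = (6+1−6)·(6+1)^{6−1} = 1×16807 = 16807 (Konheim–Weiss)
Example (2,3,2,1,4,4) → sorted (1,2,2,3,4,4): b_i ≤ i ∀i, a PF.

16807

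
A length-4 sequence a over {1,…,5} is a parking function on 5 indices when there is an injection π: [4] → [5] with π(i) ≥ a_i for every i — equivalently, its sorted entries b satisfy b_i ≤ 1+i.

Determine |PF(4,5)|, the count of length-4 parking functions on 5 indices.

432

Count = 2·6^3 = 2 · 216 = 432 (Pollak)
One tuple (3,3,2,2) → sorted (2,2,3,3): b_i ≤ 1+i ∀i, a PF.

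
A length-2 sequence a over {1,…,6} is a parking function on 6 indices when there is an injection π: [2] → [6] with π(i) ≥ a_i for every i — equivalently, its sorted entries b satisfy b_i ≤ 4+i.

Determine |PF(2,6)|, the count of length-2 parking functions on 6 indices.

35

|PF| = (6−2+1)·(6+1)^(2−1) = 5·7 = 35 (Konheim–Weiss)
Check (1,3) → sorted (1,3): b_i ≤ 4+i ∀i, a PF.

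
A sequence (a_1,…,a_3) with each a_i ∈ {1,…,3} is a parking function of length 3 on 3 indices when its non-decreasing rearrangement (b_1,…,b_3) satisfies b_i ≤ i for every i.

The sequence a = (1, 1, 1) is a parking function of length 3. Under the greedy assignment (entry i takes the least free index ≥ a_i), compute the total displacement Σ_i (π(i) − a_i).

Σπ = 6 ({1..3} each once); Σa = 1+1+1 = 3; disp = 6−3 = 3.

3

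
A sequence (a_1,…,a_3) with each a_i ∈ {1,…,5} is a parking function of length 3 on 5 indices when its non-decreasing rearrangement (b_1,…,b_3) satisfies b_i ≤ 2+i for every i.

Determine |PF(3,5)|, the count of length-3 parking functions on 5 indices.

108

#PF = (5−3+1)·(5+1)^(3−1) = 3×36 = 108 (Pollak)
Example (4,1,3) → sorted (1,3,4): b_i ≤ 2+i ∀i, a PF.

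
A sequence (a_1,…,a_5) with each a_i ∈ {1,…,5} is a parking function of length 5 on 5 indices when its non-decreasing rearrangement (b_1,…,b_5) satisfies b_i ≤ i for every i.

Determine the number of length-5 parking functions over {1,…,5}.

#PF = (6−5)·6^(5−1) = 1·1296 = 1296
Check (4,1,1,1,5) → sorted (1,1,1,4,5): b_i ≤ i ∀i, a PF.

1296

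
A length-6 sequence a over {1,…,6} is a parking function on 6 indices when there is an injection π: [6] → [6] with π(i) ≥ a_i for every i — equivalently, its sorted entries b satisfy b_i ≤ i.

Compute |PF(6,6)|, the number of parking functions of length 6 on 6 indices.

16807

Count = (6−6+1)·(6+1)^(6−1) = 1×16807 = 16807 [KW]
Check (4,1,5,1,2,2) → sorted (1,1,2,2,4,5): b_i ≤ i ∀i, a PF.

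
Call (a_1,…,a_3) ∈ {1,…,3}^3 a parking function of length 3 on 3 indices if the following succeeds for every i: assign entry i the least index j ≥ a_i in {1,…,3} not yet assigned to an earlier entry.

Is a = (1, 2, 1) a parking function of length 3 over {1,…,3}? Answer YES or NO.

Order a: b = (1, 1, 2).
  b_1=1 ≤ 1
  b_2=1 ≤ 2
  b_3=2 ≤ 3
All bounds hold ⇒ YES

YES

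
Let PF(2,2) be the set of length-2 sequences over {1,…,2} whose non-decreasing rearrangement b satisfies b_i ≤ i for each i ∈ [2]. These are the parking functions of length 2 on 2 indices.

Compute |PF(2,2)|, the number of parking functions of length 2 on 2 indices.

Count = (2+1−2)·(2+1)^{2−1} = 1·3 = 3
One tuple (1,2) → sorted (1,2): b_i ≤ i ∀i, a PF.

3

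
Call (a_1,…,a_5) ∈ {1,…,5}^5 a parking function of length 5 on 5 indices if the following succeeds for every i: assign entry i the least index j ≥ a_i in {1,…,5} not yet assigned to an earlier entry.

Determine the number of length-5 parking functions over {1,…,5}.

|PF| = (5−5+1)·(5+1)^(5−1) = 1×1296 = 1296 [KW]
Check (2,4,5,3,1) → sorted (1,2,3,4,5): b_i ≤ i ∀i, a PF.

1296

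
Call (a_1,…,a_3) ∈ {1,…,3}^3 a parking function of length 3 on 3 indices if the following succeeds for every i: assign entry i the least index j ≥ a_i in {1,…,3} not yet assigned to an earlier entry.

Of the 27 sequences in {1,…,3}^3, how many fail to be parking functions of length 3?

11

Count = (3+1−3)·(3+1)^{3−1} = 1·16 = 16 (Konheim–Weiss)
One tuple (1,3,3) → sorted (1,3,3): b_2=3>2, not a PF.
Total 27; non-PF = 27−16 = 11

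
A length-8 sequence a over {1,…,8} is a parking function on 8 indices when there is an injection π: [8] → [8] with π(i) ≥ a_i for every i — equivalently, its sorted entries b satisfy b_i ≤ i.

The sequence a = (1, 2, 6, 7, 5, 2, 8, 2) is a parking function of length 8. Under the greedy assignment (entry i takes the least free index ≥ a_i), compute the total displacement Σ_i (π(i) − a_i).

3

Σπ = 8·9/2 = 36 (π permutes [8]); Σa = 1+2+6+7+5+2+8+2 = 33; disp = 36−33 = 3.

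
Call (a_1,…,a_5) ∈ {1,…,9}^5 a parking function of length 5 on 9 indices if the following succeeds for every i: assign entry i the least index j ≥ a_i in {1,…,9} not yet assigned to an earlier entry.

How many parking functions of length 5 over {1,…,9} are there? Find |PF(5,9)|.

50000

|PF| = (10−5)·10^(5−1) = 5 · 10000 = 50000 [KW]
Example (5,2,2,5,4) → sorted (2,2,4,5,5): b_i ≤ 4+i ∀i, a PF.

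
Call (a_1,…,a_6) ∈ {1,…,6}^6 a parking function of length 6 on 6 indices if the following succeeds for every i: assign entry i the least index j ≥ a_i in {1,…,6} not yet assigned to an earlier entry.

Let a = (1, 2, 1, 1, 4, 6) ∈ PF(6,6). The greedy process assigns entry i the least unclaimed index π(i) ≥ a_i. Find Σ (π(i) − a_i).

Σπ = 6·7/2 = 21 (π permutes [6]); Σa = 1+2+1+1+4+6 = 15; disp = 21−15 = 6.

6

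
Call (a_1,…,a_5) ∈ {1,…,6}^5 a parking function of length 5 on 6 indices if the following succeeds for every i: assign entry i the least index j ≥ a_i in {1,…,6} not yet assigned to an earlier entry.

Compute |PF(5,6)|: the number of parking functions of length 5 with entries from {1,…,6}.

#PF = 2·7^4 = 2×2401 = 4802 (Pollak)
Example (5,1,6,1,2) → sorted (1,1,2,5,6): b_i ≤ 1+i ∀i, a PF.

4802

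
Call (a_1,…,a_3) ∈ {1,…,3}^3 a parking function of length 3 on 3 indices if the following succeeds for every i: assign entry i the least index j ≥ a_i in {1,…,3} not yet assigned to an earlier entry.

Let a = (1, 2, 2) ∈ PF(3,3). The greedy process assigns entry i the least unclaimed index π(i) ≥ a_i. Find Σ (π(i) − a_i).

Σπ = 3·4/2 = 6 (π permutes [3]); Σa = 1+2+2 = 5; disp = 6−5 = 1.

1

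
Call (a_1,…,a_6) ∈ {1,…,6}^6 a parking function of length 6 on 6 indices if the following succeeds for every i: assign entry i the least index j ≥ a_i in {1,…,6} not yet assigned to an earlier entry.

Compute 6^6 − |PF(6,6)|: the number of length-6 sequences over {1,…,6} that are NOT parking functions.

29849

|PF(6,6)| = (6+1−6)·(6+1)^{6−1} = 1·16807 = 16807 (Pollak)
E.g. (5,6,4,5,6,2) → sorted (2,4,5,5,6,6): b_1=2>1, not a PF.
Total 46656; non-PF = 46656−16807 = 29849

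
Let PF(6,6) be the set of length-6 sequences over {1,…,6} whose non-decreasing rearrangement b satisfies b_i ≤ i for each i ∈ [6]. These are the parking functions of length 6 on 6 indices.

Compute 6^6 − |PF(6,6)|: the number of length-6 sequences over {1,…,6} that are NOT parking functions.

29849

Count = (7−6)·7^(6−1) = 1 · 16807 = 16807 [KW]
Check (5,3,4,4,6,3) → sorted (3,3,4,4,5,6): b_1=3>1, not a PF.
6^6 − 16807 = 46656 − 16807 = 29849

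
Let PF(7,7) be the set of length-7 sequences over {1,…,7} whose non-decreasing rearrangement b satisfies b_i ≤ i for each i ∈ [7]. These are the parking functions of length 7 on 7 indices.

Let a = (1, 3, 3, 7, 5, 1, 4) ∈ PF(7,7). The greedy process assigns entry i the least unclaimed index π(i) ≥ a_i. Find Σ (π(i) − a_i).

4

Σπ = 28 ({1..7} each once); Σa = 1+3+3+7+5+1+4 = 24; disp = 28−24 = 4.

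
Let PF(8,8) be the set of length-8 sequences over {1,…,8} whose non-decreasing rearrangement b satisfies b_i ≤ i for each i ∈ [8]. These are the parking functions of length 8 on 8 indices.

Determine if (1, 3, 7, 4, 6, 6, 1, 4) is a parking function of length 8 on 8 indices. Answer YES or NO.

YES

Order a: b = (1, 1, 3, 4, 4, 6, 6, 7).
  b_1=1 ≤ 1
  b_2=1 ≤ 2
  b_3=3 ≤ 3
  b_4=4 ≤ 4
  b_5=4 ≤ 5
  b_6=6 ≤ 6
  b_7=6 ≤ 7
  b_8=7 ≤ 8
All bounds hold ⇒ YES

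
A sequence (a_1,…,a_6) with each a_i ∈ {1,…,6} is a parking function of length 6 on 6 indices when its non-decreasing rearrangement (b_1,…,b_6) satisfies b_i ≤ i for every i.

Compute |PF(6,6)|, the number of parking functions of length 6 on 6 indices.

#PF = 1·7^5 = 1 · 16807 = 16807 (Konheim–Weiss)
Example (3,4,5,1,5,1) → sorted (1,1,3,4,5,5): b_i ≤ i ∀i, a PF.

16807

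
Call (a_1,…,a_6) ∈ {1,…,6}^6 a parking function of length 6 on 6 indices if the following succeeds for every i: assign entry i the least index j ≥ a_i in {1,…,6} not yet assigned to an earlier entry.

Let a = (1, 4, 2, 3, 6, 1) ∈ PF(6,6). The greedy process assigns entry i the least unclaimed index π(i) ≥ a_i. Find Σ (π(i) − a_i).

Σπ(i) = 1+…+6 = 21; Σa = 1+4+2+3+6+1 = 17; disp = 21−17 = 4.

4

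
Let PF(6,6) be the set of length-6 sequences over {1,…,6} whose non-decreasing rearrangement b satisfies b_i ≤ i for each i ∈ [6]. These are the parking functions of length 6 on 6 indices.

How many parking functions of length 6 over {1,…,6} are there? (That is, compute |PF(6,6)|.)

16807

|PF| = (6+1−6)·(6+1)^{6−1} = 1×16807 = 16807 [KW]
E.g. (5,1,3,3,6,1) → sorted (1,1,3,3,5,6): b_i ≤ i ∀i, a PF.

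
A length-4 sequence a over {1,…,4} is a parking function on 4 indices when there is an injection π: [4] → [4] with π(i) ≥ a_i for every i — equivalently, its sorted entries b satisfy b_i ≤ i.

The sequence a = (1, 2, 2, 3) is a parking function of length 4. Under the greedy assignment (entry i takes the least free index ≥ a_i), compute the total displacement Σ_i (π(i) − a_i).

Σπ = 4·5/2 = 10 (π permutes [4]); Σa = 1+2+2+3 = 8; disp = 10−8 = 2.

2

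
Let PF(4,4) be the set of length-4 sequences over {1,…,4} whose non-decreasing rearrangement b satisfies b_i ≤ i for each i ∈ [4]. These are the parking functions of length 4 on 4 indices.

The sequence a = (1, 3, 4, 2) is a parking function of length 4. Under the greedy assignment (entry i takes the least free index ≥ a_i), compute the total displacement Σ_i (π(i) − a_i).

0

Σπ = 10 ({1..4} each once); Σa = 1+3+4+2 = 10; disp = 10−10 = 0.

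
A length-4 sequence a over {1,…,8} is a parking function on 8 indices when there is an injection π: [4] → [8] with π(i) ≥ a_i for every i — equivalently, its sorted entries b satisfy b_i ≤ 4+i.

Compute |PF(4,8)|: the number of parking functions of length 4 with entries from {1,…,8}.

3645

|PF| = (8+1−4)·(8+1)^{4−1} = 5 · 729 = 3645
E.g. (3,4,3,5) → sorted (3,3,4,5): b_i ≤ 4+i ∀i, a PF.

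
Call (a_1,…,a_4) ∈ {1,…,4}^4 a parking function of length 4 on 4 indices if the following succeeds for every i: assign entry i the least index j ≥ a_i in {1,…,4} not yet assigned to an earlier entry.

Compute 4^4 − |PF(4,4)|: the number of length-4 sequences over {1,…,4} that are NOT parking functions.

|PF| = (5−4)·5^(4−1) = 1 · 125 = 125 (Pollak)
Example (4,4,4,3) → sorted (3,4,4,4): b_1=3>1, not a PF.
So 256 − 125 = 131 fail.

131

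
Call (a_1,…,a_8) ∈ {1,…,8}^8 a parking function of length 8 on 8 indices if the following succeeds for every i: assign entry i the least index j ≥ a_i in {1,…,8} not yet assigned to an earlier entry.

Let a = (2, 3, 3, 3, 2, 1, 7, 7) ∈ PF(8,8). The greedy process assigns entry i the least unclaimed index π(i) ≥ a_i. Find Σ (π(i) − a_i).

8

Σπ = 36 ({1..8} each once); Σa = 2+3+3+3+2+1+7+7 = 28; disp = 36−28 = 8.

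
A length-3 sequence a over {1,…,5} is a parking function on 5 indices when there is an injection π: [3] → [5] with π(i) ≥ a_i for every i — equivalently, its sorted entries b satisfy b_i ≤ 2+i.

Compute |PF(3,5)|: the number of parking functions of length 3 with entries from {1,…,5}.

108

#PF = (5−3+1)·(5+1)^(3−1) = 3 · 36 = 108 [KW]
One tuple (5,1,2) → sorted (1,2,5): b_i ≤ 2+i ∀i, a PF.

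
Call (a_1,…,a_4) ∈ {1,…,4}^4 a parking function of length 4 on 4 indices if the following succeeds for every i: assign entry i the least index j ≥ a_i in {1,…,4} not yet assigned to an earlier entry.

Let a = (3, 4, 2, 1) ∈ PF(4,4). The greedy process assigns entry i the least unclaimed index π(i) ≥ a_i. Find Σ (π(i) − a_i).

0

Σπ(i) = 1+…+4 = 10; Σa = 3+4+2+1 = 10; disp = 10−10 = 0.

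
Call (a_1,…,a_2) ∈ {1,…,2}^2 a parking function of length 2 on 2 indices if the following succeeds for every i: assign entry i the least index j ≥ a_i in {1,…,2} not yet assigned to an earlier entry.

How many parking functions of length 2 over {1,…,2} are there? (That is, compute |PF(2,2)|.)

3

|PF| = (2+1−2)·(2+1)^{2−1} = 1·3 = 3
E.g. (1,1) → sorted (1,1): b_i ≤ i ∀i, a PF.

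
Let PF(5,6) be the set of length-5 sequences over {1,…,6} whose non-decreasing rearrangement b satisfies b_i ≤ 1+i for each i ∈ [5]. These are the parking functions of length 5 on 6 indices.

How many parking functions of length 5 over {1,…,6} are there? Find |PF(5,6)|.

4802

#PF = (7−5)·7^(5−1) = 2 · 2401 = 4802 [KW]
Example (4,4,3,2,5) → sorted (2,3,4,4,5): b_i ≤ 1+i ∀i, a PF.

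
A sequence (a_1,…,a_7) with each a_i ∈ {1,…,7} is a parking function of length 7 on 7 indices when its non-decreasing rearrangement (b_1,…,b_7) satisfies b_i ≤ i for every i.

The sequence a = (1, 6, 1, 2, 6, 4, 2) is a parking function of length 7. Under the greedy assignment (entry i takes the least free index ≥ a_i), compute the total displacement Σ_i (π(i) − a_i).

6

Σπ = 28 ({1..7} each once); Σa = 1+6+1+2+6+4+2 = 22; disp = 28−22 = 6.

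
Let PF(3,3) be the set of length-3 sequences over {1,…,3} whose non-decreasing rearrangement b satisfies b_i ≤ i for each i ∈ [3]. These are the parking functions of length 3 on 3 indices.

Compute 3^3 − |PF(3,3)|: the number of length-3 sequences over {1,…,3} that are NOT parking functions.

Count = (3+1−3)·(3+1)^{3−1} = 1×16 = 16 (Pollak)
One tuple (3,2,3) → sorted (2,3,3): b_1=2>1, not a PF.
So 27 − 16 = 11 fail.

11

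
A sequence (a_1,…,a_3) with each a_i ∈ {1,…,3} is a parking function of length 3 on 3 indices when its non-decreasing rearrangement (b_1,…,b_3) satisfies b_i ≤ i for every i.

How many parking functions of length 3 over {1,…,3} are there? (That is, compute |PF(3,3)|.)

#PF = (4−3)·4^(3−1) = 1 · 16 = 16 [KW]
Check (2,3,1) → sorted (1,2,3): b_i ≤ i ∀i, a PF.

16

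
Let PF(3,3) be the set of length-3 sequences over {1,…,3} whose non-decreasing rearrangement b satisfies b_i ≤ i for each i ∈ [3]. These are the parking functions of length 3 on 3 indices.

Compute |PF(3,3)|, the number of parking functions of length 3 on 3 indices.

16

|PF| = (3−3+1)·(3+1)^(3−1) = 1·16 = 16 (Konheim–Weiss)
E.g. (2,1,3) → sorted (1,2,3): b_i ≤ i ∀i, a PF.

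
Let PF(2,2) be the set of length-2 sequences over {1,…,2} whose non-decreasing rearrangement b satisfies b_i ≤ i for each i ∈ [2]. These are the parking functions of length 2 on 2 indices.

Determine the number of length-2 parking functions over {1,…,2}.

3

|PF(2,2)| = (2−2+1)·(2+1)^(2−1) = 1×3 = 3 [KW]
One tuple (1,2) → sorted (1,2): b_i ≤ i ∀i, a PF.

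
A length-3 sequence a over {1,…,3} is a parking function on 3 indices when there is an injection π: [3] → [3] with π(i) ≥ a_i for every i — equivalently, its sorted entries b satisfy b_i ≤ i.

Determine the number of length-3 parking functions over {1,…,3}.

#PF = (3+1−3)·(3+1)^{3−1} = 1×16 = 16 (Pollak)
E.g. (1,1,3) → sorted (1,1,3): b_i ≤ i ∀i, a PF.

16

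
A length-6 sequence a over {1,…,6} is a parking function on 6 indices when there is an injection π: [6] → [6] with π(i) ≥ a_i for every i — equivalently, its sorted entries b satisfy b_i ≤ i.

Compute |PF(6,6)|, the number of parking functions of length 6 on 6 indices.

Count = 1·7^5 = 1 · 16807 = 16807
E.g. (4,6,1,1,3,5) → sorted (1,1,3,4,5,6): b_i ≤ i ∀i, a PF.

16807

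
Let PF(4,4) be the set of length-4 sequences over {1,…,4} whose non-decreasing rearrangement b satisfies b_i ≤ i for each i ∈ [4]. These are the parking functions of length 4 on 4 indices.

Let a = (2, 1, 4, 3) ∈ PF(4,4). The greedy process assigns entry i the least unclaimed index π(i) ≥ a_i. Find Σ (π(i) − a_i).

0

Σπ(i) = 1+…+4 = 10; Σa = 2+1+4+3 = 10; disp = 10−10 = 0.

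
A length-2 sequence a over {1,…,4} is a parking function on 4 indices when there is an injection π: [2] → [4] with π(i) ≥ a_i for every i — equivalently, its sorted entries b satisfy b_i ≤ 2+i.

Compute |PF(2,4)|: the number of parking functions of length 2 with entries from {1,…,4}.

15

|PF(2,4)| = 3·5^1 = 3·5 = 15 [KW]
One tuple (1,3) → sorted (1,3): b_i ≤ 2+i ∀i, a PF.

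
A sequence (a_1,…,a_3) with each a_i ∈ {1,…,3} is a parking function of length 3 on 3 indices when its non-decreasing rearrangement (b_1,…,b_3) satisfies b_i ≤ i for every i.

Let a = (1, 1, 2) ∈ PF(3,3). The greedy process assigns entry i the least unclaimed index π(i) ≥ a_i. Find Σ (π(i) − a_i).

Σπ(i) = 1+…+3 = 6; Σa = 1+1+2 = 4; disp = 6−4 = 2.

2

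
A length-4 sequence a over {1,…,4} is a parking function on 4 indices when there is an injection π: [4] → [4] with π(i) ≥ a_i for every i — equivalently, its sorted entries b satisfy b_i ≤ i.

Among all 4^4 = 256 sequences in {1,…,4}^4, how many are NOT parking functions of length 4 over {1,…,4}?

131

|PF| = (5−4)·5^(4−1) = 1 · 125 = 125
Example (3,1,3,4) → sorted (1,3,3,4): b_2=3>2, not a PF.
So 256 − 125 = 131 fail.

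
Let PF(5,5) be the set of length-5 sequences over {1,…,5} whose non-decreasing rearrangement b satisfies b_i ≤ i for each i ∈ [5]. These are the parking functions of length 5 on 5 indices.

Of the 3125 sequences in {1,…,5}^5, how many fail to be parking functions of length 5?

1829

Count = (5−5+1)·(5+1)^(5−1) = 1 · 1296 = 1296 [KW]
Check (5,3,1,3,3) → sorted (1,3,3,3,5): b_2=3>2, not a PF.
5^5 − 1296 = 3125 − 1296 = 1829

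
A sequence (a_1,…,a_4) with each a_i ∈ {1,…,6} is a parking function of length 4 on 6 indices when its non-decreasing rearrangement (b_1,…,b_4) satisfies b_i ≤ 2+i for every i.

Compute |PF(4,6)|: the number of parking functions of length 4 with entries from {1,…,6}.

1029

|PF| = (6−4+1)·(6+1)^(4−1) = 3 · 343 = 1029 (Pollak)
One tuple (6,1,2,4) → sorted (1,2,4,6): b_i ≤ 2+i ∀i, a PF.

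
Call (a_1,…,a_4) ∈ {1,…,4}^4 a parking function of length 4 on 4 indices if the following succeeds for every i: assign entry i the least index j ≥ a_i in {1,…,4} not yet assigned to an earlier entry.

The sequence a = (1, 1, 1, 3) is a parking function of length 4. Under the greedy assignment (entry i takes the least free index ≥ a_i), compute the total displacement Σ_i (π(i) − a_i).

4

Σπ(i) = 1+…+4 = 10; Σa = 1+1+1+3 = 6; disp = 10−6 = 4.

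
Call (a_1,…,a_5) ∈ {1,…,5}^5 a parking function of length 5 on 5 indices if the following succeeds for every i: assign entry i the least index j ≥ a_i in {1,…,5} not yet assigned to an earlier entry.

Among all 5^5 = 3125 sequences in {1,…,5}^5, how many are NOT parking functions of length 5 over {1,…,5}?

|PF(5,5)| = 1·6^4 = 1×1296 = 1296
Check (5,5,4,4,4) → sorted (4,4,4,5,5): b_1=4>1, not a PF.
5^5 − 1296 = 3125 − 1296 = 1829

1829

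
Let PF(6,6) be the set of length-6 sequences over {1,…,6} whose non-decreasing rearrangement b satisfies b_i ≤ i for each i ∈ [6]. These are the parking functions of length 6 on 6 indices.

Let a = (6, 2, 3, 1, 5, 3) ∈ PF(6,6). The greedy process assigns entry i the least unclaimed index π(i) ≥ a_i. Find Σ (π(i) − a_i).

1

Σπ = 21 ({1..6} each once); Σa = 6+2+3+1+5+3 = 20; disp = 21−20 = 1.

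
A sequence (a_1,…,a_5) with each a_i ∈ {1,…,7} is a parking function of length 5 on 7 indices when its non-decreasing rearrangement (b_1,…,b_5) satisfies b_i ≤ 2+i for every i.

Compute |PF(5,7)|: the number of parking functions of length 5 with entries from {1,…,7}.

|PF| = (8−5)·8^(5−1) = 3·4096 = 12288 (Pollak)
Check (4,6,1,4,7) → sorted (1,4,4,6,7): b_i ≤ 2+i ∀i, a PF.

12288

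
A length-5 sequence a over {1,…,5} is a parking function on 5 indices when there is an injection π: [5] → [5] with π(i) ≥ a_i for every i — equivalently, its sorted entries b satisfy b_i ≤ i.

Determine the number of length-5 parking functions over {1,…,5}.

1296

Count = (5+1−5)·(5+1)^{5−1} = 1×1296 = 1296
Example (2,2,5,1,4) → sorted (1,2,2,4,5): b_i ≤ i ∀i, a PF.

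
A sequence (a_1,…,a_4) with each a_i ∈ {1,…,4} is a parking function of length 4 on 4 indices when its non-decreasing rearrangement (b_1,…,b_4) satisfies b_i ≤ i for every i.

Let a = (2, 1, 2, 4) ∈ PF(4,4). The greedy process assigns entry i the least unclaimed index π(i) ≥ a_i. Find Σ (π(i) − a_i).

1

Σπ = 10 ({1..4} each once); Σa = 2+1+2+4 = 9; disp = 10−9 = 1.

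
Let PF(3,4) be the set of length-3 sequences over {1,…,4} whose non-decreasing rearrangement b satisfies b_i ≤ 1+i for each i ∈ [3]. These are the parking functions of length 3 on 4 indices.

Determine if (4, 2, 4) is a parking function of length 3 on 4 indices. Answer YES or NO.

NO

Order a: b = (2, 4, 4).
  b_1=2 ≤ 2
  b_2=4 > 3
  fails at i=2 ⇒ NO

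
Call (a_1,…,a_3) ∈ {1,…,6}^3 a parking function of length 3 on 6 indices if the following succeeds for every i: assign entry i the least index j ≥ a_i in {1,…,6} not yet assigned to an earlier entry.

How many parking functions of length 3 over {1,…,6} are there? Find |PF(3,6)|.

|PF| = (6−3+1)·(6+1)^(3−1) = 4 · 49 = 196 [KW]
Check (1,1,4) → sorted (1,1,4): b_i ≤ 3+i ∀i, a PF.

196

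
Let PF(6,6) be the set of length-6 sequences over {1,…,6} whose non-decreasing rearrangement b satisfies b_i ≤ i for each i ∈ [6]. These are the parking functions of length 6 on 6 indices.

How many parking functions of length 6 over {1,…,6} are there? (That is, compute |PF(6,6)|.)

|PF| = (6−6+1)·(6+1)^(6−1) = 1×16807 = 16807 [KW]
One tuple (5,5,2,3,1,4) → sorted (1,2,3,4,5,5): b_i ≤ i ∀i, a PF.

16807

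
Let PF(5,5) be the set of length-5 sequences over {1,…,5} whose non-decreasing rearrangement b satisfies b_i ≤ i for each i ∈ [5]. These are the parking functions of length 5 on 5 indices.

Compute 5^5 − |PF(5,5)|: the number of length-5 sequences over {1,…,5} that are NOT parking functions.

1829

Count = (6−5)·6^(5−1) = 1 · 1296 = 1296 [KW]
E.g. (5,5,1,4,1) → sorted (1,1,4,5,5): b_3=4>3, not a PF.
Total 3125; non-PF = 3125−1296 = 1829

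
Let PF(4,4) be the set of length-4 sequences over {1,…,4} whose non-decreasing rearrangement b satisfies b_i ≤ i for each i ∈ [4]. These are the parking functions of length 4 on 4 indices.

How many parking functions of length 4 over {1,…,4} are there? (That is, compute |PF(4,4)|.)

#PF = (4+1−4)·(4+1)^{4−1} = 1·125 = 125 [KW]
Check (1,3,2,1) → sorted (1,1,2,3): b_i ≤ i ∀i, a PF.

125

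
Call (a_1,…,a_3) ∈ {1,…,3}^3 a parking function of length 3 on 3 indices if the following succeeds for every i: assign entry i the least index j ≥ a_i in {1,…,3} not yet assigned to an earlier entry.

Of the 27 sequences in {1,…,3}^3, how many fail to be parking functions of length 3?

11

#PF = (4−3)·4^(3−1) = 1×16 = 16 [KW]
E.g. (2,2,3) → sorted (2,2,3): b_1=2>1, not a PF.
3^3 − 16 = 27 − 16 = 11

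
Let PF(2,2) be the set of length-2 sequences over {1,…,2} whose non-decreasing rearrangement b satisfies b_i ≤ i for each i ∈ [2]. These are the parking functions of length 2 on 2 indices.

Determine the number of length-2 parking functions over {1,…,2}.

#PF = (3−2)·3^(2−1) = 1 · 3 = 3
Example (1,2) → sorted (1,2): b_i ≤ i ∀i, a PF.

3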